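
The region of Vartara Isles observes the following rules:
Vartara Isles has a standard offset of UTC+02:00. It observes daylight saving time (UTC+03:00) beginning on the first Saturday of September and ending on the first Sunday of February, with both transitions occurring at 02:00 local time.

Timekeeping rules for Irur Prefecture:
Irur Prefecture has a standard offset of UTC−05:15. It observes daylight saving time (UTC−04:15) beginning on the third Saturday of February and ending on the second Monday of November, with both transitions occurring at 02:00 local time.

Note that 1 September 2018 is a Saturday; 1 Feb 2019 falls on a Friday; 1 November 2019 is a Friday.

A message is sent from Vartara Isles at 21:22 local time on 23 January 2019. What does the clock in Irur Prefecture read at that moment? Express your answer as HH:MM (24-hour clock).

13:07

1 September 2018 is a Saturday, so the first Saturday is September 1.
1 February 2019 is a Friday, so the first Sunday is February 3.
23 January 2019 falls between 1 September 2018 and 3 February 2019, so daylight saving is in effect and Vartara Isles is at UTC+03:00.
21:22 Vartara Isles − 3h = 18:22 UTC.
1 February 2019 is a Friday, so the first Saturday is February 2 and the third is February 16.
1 November 2019 is a Friday, so the first Monday is November 4 and the second is November 11.
At the standard offset (UTC−05:15), 18:22 UTC − 5h15m = 13:07 Irur Prefecture standard time.
The standard-time date in Irur Prefecture, 23 January 2019, does not fall between 16 February and 11 November, so daylight saving is not in effect and Irur Prefecture is at UTC−05:15.
18:22 UTC − 5h15m = 13:07 Irur Prefecture.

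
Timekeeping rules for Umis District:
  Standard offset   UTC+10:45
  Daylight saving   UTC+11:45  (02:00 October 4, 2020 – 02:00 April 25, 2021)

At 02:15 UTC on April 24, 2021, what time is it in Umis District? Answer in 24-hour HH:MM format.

At the standard offset (UTC+10:45), 02:15 UTC + 10h45m = 13:00 Umis District standard time.
Daylight saving runs 4 October 2020 – 25 April 2021; the standard-time date in Umis District, April 24, 2021, is inside that window, so Umis District is at UTC+11:45.
02:15 UTC + 11h45m = 14:00 local.

14:00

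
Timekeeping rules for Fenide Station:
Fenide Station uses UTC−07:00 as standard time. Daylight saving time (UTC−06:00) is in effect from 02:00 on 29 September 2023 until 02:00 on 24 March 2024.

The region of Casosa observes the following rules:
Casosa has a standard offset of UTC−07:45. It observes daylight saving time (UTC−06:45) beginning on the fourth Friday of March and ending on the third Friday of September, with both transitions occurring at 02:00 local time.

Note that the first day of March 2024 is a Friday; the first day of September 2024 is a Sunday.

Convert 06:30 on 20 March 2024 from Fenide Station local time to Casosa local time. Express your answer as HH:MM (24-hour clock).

04:45

20 March 2024 falls between 29 September 2023 and 24 March 2024, so daylight saving is in effect and Fenide Station is at UTC−06:00.
06:30 Fenide Station + 6h = 12:30 UTC.
1 March 2024 is a Friday, so the first Friday is March 1 and the fourth is March 22.
1 September 2024 is a Sunday, so the first Friday is September 6 and the third is September 20.
At the standard offset (UTC−07:45), 12:30 UTC − 7h45m = 04:45 Casosa standard time.
The standard-time date in Casosa, 20 March 2024, does not fall between 22 March and 20 September, so daylight saving is not in effect and Casosa is at UTC−07:45.
12:30 UTC − 7h45m = 04:45 Casosa.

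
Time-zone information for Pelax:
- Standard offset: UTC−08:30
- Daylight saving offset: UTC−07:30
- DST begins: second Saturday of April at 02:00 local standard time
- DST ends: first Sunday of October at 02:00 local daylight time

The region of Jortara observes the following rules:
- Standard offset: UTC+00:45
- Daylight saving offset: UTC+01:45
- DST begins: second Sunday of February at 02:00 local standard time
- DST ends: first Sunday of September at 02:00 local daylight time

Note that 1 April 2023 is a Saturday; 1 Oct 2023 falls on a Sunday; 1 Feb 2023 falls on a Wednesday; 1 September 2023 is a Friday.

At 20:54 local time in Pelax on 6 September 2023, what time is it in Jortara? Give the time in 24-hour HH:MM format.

1 April 2023 is a Saturday, so the first Saturday is April 1 and the second is April 8.
1 October 2023 is a Sunday, so the first Sunday is October 1.
6 September 2023 lies within the daylight-saving period (8 April – 1 October), so Pelax is on daylight time, UTC−07:30.
20:54 Pelax + 7h30m = 04:24 UTC (rolling into the next day, 7 September 2023).
1 February 2023 is a Wednesday, so the first Sunday is February 5 and the second is February 12.
1 September 2023 is a Friday, so the first Sunday is September 3.
At the standard offset (UTC+00:45), 04:24 UTC + 0h45m = 05:09 Jortara standard time.
The standard-time date in Jortara, 7 September 2023, is outside the daylight-saving period (12 February – 3 September), so Jortara is on standard time, UTC+00:45.
04:24 UTC + 0h45m = 05:09 Jortara.

05:09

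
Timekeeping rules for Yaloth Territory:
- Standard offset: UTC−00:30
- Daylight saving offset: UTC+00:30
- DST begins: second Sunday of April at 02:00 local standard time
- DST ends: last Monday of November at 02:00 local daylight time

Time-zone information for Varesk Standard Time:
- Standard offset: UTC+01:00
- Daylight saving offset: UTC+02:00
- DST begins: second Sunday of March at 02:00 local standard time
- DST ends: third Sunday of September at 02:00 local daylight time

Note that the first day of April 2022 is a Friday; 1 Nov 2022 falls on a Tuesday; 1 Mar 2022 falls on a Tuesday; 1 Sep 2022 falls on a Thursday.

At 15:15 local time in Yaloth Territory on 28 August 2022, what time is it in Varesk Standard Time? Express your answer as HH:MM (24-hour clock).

16:45

1 April 2022 is a Friday, so the first Sunday is April 3 and the second is April 10.
1 November 2022 is a Tuesday, so Mondays fall on 7, 14, 21, 28; the last is November 28.
Daylight saving runs 10 April – 28 November; 28 August 2022 is inside that window, so Yaloth Territory is at UTC+00:30.
15:15 Yaloth Territory − 0h30m = 14:45 UTC.
1 March 2022 is a Tuesday, so the first Sunday is March 6 and the second is March 13.
1 September 2022 is a Thursday, so the first Sunday is September 4 and the third is September 18.
At the standard offset (UTC+01:00), 14:45 UTC + 1h = 15:45 Varesk Standard Time standard time.
Daylight saving runs 13 March – 18 September; the standard-time date in Varesk Standard Time, 28 August 2022, is inside that window, so Varesk Standard Time is at UTC+02:00.
14:45 UTC + 2h = 16:45 Varesk Standard Time.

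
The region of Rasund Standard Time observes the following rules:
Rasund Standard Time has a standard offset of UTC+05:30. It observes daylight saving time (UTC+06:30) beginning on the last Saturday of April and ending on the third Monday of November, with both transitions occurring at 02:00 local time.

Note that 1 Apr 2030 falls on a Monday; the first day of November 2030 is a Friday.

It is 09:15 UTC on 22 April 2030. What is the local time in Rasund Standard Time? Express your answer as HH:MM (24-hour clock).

14:45

1 April 2030 is a Monday, so Saturdays fall on 6, 13, 20, 27; the last is April 27.
1 November 2030 is a Friday, so the first Monday is November 4 and the third is November 18.
At the standard offset (UTC+05:30), 09:15 UTC + 5h30m = 14:45 Rasund Standard Time standard time.
Daylight saving runs 27 April – 18 November; the standard-time date in Rasund Standard Time, 22 April 2030, is outside that window, so Rasund Standard Time is on standard time at UTC+05:30.
09:15 UTC + 5h30m = 14:45 local.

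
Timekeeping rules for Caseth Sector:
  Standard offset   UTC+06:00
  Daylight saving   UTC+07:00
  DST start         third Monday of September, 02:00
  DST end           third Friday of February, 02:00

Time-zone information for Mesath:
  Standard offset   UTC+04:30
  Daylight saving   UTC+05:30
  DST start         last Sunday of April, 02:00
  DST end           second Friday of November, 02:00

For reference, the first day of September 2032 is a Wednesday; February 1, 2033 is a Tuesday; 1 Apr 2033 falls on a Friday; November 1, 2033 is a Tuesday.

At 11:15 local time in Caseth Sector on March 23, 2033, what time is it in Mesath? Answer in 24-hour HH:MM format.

09:45

1 September 2032 is a Wednesday, so the first Monday is September 6 and the third is September 20.
1 February 2033 is a Tuesday, so the first Friday is February 4 and the third is February 18.
March 23, 2033 is outside the daylight-saving period (20 September 2032 – 18 February 2033), so Caseth Sector is on standard time, UTC+06:00.
11:15 Caseth Sector − 6h = 05:15 UTC.
1 April 2033 is a Friday, so Sundays fall on 3, 10, 17, 24; the last is April 24.
1 November 2033 is a Tuesday, so the first Friday is November 4 and the second is November 11.
At the standard offset (UTC+04:30), 05:15 UTC + 4h30m = 09:45 Mesath standard time.
Daylight saving runs 24 April – 11 November; the standard-time date in Mesath, March 23, 2033, is outside that window, so Mesath is on standard time at UTC+04:30.
05:15 UTC + 4h30m = 09:45 Mesath.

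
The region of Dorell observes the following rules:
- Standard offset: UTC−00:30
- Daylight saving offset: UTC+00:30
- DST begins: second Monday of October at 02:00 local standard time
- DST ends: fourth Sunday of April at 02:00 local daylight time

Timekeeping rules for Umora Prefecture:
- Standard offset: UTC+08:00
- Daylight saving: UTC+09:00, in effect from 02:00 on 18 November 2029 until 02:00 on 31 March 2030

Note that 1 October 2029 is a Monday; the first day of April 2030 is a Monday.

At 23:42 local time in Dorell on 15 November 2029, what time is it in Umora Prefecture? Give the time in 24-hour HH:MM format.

07:12

1 October 2029 is a Monday, so the first Monday is October 1 and the second is October 8.
1 April 2030 is a Monday, so the first Sunday is April 7 and the fourth is April 28.
Daylight saving runs 8 October 2029 – 28 April 2030; 15 November 2029 is inside that window, so Dorell is at UTC+00:30.
23:42 Dorell − 0h30m = 23:12 UTC.
At the standard offset (UTC+08:00), 23:12 UTC + 8h = 07:12 Umora Prefecture standard time (rolling into the next day, 16 November 2029).
The standard-time date in Umora Prefecture, 16 November 2029, is outside the daylight-saving period (18 November 2029 – 31 March 2030), so Umora Prefecture is on standard time, UTC+08:00.
23:12 UTC + 8h = 07:12 Umora Prefecture (rolling into the next day, 16 November 2029).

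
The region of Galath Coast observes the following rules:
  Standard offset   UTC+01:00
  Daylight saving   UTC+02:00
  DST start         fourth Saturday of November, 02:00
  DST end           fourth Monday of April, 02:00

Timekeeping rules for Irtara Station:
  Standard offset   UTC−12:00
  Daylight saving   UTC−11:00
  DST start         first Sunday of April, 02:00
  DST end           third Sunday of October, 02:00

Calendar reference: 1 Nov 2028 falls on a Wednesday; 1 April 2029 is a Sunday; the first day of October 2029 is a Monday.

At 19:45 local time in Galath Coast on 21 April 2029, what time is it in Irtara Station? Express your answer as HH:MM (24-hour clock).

1 November 2028 is a Wednesday, so the first Saturday is November 4 and the fourth is November 25.
1 April 2029 is a Sunday, so the first Monday is April 2 and the fourth is April 23.
21 April 2029 falls between 25 November 2028 and 23 April 2029, so daylight saving is in effect and Galath Coast is at UTC+02:00.
19:45 Galath Coast − 2h = 17:45 UTC.
1 April 2029 is a Sunday, so the first Sunday is April 1.
1 October 2029 is a Monday, so the first Sunday is October 7 and the third is October 21.
At the standard offset (UTC−12:00), 17:45 UTC − 12h = 05:45 Irtara Station standard time.
The standard-time date in Irtara Station, 21 April 2029, falls between 1 April and 21 October, so daylight saving is in effect and Irtara Station is at UTC−11:00.
17:45 UTC − 11h = 06:45 Irtara Station.

06:45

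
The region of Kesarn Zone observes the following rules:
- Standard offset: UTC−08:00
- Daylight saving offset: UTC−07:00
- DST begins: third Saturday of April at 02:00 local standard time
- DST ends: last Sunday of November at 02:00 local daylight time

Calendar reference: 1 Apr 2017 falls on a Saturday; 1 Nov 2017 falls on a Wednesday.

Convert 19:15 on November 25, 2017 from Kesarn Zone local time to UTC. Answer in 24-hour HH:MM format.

1 April 2017 is a Saturday, so the first Saturday is April 1 and the third is April 15.
1 November 2017 is a Wednesday, so Sundays fall on 5, 12, 19, 26; the last is November 26.
Daylight saving runs 15 April – 26 November; November 25, 2017 is inside that window, so Kesarn Zone is at UTC−07:00.
19:15 local + 7h = 02:15 UTC (rolling into the next day, 26 November 2017).

02:15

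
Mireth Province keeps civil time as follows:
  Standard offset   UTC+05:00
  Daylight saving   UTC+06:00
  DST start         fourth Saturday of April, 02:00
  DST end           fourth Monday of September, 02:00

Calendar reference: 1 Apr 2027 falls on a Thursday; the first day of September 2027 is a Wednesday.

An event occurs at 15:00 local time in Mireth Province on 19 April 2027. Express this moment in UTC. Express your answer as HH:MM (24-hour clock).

10:00

1 April 2027 is a Thursday, so the first Saturday is April 3 and the fourth is April 24.
1 September 2027 is a Wednesday, so the first Monday is September 6 and the fourth is September 27.
Daylight saving runs 24 April – 27 September; 19 April 2027 is outside that window, so Mireth Province is on standard time at UTC+05:00.
15:00 local − 5h = 10:00 UTC.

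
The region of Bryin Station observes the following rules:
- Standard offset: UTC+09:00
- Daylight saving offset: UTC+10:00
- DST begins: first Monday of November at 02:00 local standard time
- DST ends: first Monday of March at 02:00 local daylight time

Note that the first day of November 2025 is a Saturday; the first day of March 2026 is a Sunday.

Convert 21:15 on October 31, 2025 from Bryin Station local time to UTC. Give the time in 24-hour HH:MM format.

1 November 2025 is a Saturday, so the first Monday is November 3.
1 March 2026 is a Sunday, so the first Monday is March 2.
Daylight saving runs 3 November 2025 – 2 March 2026; October 31, 2025 is outside that window, so Bryin Station is on standard time at UTC+09:00.
21:15 local − 9h = 12:15 UTC.

12:15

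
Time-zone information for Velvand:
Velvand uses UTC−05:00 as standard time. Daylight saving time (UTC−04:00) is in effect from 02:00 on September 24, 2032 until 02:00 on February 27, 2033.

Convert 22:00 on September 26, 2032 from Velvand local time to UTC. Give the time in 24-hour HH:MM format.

September 26, 2032 falls between 24 September 2032 and 27 February 2033, so daylight saving is in effect and Velvand is at UTC−04:00.
22:00 local + 4h = 02:00 UTC (rolling into the next day, 27 September 2032).

02:00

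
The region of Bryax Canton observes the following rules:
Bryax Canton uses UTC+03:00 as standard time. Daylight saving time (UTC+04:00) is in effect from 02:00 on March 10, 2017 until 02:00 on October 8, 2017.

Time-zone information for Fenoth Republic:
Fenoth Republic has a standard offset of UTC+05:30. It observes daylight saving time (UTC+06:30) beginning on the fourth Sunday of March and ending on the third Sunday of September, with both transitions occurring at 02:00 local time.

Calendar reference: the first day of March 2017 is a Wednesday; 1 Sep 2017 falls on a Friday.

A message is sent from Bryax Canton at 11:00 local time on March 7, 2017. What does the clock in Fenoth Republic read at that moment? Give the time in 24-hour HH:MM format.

March 7, 2017 is outside the daylight-saving period (10 March – 8 October), so Bryax Canton is on standard time, UTC+03:00.
11:00 Bryax Canton − 3h = 08:00 UTC.
1 March 2017 is a Wednesday, so the first Sunday is March 5 and the fourth is March 26.
1 September 2017 is a Friday, so the first Sunday is September 3 and the third is September 17.
At the standard offset (UTC+05:30), 08:00 UTC + 5h30m = 13:30 Fenoth Republic standard time.
The standard-time date in Fenoth Republic, March 7, 2017, does not fall between 26 March and 17 September, so daylight saving is not in effect and Fenoth Republic is at UTC+05:30.
08:00 UTC + 5h30m = 13:30 Fenoth Republic.

13:30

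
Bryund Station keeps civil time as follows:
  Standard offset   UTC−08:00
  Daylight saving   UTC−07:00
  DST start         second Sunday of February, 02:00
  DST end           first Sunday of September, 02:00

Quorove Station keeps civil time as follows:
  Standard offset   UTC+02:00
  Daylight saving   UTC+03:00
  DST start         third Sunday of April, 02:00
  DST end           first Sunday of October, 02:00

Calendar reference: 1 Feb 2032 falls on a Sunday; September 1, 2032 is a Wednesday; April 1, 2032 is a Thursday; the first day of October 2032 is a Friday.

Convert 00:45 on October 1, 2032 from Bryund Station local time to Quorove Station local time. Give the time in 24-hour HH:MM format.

1 February 2032 is a Sunday, so the first Sunday is February 1 and the second is February 8.
1 September 2032 is a Wednesday, so the first Sunday is September 5.
October 1, 2032 does not fall between 8 February and 5 September, so daylight saving is not in effect and Bryund Station is at UTC−08:00.
00:45 Bryund Station + 8h = 08:45 UTC.
1 April 2032 is a Thursday, so the first Sunday is April 4 and the third is April 18.
1 October 2032 is a Friday, so the first Sunday is October 3.
At the standard offset (UTC+02:00), 08:45 UTC + 2h = 10:45 Quorove Station standard time.
The standard-time date in Quorove Station, October 1, 2032, lies within the daylight-saving period (18 April – 3 October), so Quorove Station is on daylight time, UTC+03:00.
08:45 UTC + 3h = 11:45 Quorove Station.

11:45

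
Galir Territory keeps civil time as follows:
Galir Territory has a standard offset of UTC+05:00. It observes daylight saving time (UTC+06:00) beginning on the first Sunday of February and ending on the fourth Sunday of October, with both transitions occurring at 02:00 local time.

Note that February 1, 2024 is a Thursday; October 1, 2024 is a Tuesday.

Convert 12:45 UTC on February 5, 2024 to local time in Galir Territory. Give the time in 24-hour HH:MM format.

18:45

1 February 2024 is a Thursday, so the first Sunday is February 4.
1 October 2024 is a Tuesday, so the first Sunday is October 6 and the fourth is October 27.
At the standard offset (UTC+05:00), 12:45 UTC + 5h = 17:45 Galir Territory standard time.
The standard-time date in Galir Territory, February 5, 2024, lies within the daylight-saving period (4 February – 27 October), so Galir Territory is on daylight time, UTC+06:00.
12:45 UTC + 6h = 18:45 local.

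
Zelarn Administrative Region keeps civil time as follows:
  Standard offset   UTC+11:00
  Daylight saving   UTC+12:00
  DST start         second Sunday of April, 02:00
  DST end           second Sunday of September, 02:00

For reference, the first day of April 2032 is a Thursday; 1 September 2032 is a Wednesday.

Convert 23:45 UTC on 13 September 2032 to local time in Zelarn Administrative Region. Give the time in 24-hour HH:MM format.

10:45

1 April 2032 is a Thursday, so the first Sunday is April 4 and the second is April 11.
1 September 2032 is a Wednesday, so the first Sunday is September 5 and the second is September 12.
At the standard offset (UTC+11:00), 23:45 UTC + 11h = 10:45 Zelarn Administrative Region standard time (rolling into the next day, 14 September 2032).
The standard-time date in Zelarn Administrative Region, 14 September 2032, is outside the daylight-saving period (11 April – 12 September), so Zelarn Administrative Region is on standard time, UTC+11:00.
23:45 UTC + 11h = 10:45 local (rolling into the next day, 14 September 2032).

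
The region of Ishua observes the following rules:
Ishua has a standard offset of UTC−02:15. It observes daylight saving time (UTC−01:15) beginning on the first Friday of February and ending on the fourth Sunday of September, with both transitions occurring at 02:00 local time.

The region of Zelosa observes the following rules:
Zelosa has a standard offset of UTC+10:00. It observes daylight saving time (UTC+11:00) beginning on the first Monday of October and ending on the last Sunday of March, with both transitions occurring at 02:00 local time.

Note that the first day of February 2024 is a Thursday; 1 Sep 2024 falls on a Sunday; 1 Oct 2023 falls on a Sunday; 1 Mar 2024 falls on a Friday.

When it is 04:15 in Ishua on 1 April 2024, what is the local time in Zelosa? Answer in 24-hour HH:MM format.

15:30

1 February 2024 is a Thursday, so the first Friday is February 2.
1 September 2024 is a Sunday, so the first Sunday is September 1 and the fourth is September 22.
1 April 2024 lies within the daylight-saving period (2 February – 22 September), so Ishua is on daylight time, UTC−01:15.
04:15 Ishua + 1h15m = 05:30 UTC.
1 October 2023 is a Sunday, so the first Monday is October 2.
1 March 2024 is a Friday, so Sundays fall on 3, 10, 17, 24, 31; the last is March 31.
At the standard offset (UTC+10:00), 05:30 UTC + 10h = 15:30 Zelosa standard time.
The standard-time date in Zelosa, 1 April 2024, is outside the daylight-saving period (2 October 2023 – 31 March 2024), so Zelosa is on standard time, UTC+10:00.
05:30 UTC + 10h = 15:30 Zelosa.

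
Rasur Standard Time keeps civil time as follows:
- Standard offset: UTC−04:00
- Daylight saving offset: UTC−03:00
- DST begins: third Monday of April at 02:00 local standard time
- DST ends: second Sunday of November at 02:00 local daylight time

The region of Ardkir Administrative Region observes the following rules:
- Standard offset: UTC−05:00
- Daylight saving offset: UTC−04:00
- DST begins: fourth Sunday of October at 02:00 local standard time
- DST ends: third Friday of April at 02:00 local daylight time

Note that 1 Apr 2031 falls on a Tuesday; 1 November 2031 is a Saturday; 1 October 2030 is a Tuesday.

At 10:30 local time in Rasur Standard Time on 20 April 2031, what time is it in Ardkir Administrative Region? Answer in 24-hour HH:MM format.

09:30

1 April 2031 is a Tuesday, so the first Monday is April 7 and the third is April 21.
1 November 2031 is a Saturday, so the first Sunday is November 2 and the second is November 9.
20 April 2031 is outside the daylight-saving period (21 April – 9 November), so Rasur Standard Time is on standard time, UTC−04:00.
10:30 Rasur Standard Time + 4h = 14:30 UTC.
1 October 2030 is a Tuesday, so the first Sunday is October 6 and the fourth is October 27.
1 April 2031 is a Tuesday, so the first Friday is April 4 and the third is April 18.
At the standard offset (UTC−05:00), 14:30 UTC − 5h = 09:30 Ardkir Administrative Region standard time.
The standard-time date in Ardkir Administrative Region, 20 April 2031, is outside the daylight-saving period (27 October 2030 – 18 April 2031), so Ardkir Administrative Region is on standard time, UTC−05:00.
14:30 UTC − 5h = 09:30 Ardkir Administrative Region.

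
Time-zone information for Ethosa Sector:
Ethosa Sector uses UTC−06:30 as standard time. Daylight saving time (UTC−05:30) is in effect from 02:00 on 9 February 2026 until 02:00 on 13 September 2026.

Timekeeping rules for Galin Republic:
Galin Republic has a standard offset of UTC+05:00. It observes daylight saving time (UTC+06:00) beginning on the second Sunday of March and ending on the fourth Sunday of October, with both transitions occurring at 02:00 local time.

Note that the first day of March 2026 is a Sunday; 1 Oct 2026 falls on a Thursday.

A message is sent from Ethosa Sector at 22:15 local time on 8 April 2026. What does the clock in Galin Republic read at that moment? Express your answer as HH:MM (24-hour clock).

09:45

8 April 2026 lies within the daylight-saving period (9 February – 13 September), so Ethosa Sector is on daylight time, UTC−05:30.
22:15 Ethosa Sector + 5h30m = 03:45 UTC (rolling into the next day, 9 April 2026).
1 March 2026 is a Sunday, so the first Sunday is March 1 and the second is March 8.
1 October 2026 is a Thursday, so the first Sunday is October 4 and the fourth is October 25.
At the standard offset (UTC+05:00), 03:45 UTC + 5h = 08:45 Galin Republic standard time.
The standard-time date in Galin Republic, 9 April 2026, lies within the daylight-saving period (8 March – 25 October), so Galin Republic is on daylight time, UTC+06:00.
03:45 UTC + 6h = 09:45 Galin Republic.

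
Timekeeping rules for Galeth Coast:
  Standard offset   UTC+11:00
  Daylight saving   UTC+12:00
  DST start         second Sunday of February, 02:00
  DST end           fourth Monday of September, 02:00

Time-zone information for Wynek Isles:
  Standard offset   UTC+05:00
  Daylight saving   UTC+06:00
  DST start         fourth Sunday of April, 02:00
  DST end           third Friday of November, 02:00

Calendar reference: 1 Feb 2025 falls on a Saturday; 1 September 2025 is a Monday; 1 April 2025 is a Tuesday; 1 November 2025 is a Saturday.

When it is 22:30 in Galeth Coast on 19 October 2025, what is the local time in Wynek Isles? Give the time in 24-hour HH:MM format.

1 February 2025 is a Saturday, so the first Sunday is February 2 and the second is February 9.
1 September 2025 is a Monday, so the first Monday is September 1 and the fourth is September 22.
Daylight saving runs 9 February – 22 September; 19 October 2025 is outside that window, so Galeth Coast is on standard time at UTC+11:00.
22:30 Galeth Coast − 11h = 11:30 UTC.
1 April 2025 is a Tuesday, so the first Sunday is April 6 and the fourth is April 27.
1 November 2025 is a Saturday, so the first Friday is November 7 and the third is November 21.
At the standard offset (UTC+05:00), 11:30 UTC + 5h = 16:30 Wynek Isles standard time.
Daylight saving runs 27 April – 21 November; the standard-time date in Wynek Isles, 19 October 2025, is inside that window, so Wynek Isles is at UTC+06:00.
11:30 UTC + 6h = 17:30 Wynek Isles.

17:30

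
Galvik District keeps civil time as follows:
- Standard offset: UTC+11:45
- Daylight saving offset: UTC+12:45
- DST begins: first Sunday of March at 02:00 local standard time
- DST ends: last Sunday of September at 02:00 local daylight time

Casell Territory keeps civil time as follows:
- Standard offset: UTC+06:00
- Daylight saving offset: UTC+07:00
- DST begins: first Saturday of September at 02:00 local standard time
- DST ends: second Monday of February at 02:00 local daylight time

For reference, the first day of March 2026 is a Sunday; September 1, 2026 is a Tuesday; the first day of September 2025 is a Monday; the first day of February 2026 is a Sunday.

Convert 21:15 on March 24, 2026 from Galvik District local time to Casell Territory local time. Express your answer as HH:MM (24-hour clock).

1 March 2026 is a Sunday, so the first Sunday is March 1.
1 September 2026 is a Tuesday, so Sundays fall on 6, 13, 20, 27; the last is September 27.
March 24, 2026 lies within the daylight-saving period (1 March – 27 September), so Galvik District is on daylight time, UTC+12:45.
21:15 Galvik District − 12h45m = 08:30 UTC.
1 September 2025 is a Monday, so the first Saturday is September 6.
1 February 2026 is a Sunday, so the first Monday is February 2 and the second is February 9.
At the standard offset (UTC+06:00), 08:30 UTC + 6h = 14:30 Casell Territory standard time.
Daylight saving runs 6 September 2025 – 9 February 2026; the standard-time date in Casell Territory, March 24, 2026, is outside that window, so Casell Territory is on standard time at UTC+06:00.
08:30 UTC + 6h = 14:30 Casell Territory.

14:30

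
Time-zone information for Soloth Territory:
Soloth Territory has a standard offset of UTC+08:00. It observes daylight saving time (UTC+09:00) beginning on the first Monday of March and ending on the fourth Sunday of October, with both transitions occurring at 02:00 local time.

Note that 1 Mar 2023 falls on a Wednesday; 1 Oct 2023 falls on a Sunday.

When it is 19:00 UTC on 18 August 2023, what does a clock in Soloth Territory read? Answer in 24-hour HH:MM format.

04:00

1 March 2023 is a Wednesday, so the first Monday is March 6.
1 October 2023 is a Sunday, so the first Sunday is October 1 and the fourth is October 22.
At the standard offset (UTC+08:00), 19:00 UTC + 8h = 03:00 Soloth Territory standard time (rolling into the next day, 19 August 2023).
The standard-time date in Soloth Territory, 19 August 2023, lies within the daylight-saving period (6 March – 22 October), so Soloth Territory is on daylight time, UTC+09:00.
19:00 UTC + 9h = 04:00 local (rolling into the next day, 19 August 2023).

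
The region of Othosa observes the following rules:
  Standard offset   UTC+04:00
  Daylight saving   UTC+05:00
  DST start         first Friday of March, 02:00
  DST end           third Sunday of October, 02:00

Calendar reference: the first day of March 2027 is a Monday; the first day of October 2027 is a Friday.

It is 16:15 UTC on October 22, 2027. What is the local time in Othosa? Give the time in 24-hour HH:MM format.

1 March 2027 is a Monday, so the first Friday is March 5.
1 October 2027 is a Friday, so the first Sunday is October 3 and the third is October 17.
At the standard offset (UTC+04:00), 16:15 UTC + 4h = 20:15 Othosa standard time.
Daylight saving runs 5 March – 17 October; the standard-time date in Othosa, October 22, 2027, is outside that window, so Othosa is on standard time at UTC+04:00.
16:15 UTC + 4h = 20:15 local.

20:15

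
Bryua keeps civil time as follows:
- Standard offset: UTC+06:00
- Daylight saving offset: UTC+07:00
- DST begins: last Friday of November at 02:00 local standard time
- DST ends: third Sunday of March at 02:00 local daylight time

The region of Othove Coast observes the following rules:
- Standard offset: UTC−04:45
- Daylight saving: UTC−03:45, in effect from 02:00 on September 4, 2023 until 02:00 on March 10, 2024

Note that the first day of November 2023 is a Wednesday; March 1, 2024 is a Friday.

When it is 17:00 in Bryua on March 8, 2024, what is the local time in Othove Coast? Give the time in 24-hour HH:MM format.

06:15

1 November 2023 is a Wednesday, so Fridays fall on 3, 10, 17, 24; the last is November 24.
1 March 2024 is a Friday, so the first Sunday is March 3 and the third is March 17.
March 8, 2024 falls between 24 November 2023 and 17 March 2024, so daylight saving is in effect and Bryua is at UTC+07:00.
17:00 Bryua − 7h = 10:00 UTC.
At the standard offset (UTC−04:45), 10:00 UTC − 4h45m = 05:15 Othove Coast standard time.
The standard-time date in Othove Coast, March 8, 2024, lies within the daylight-saving period (4 September 2023 – 10 March 2024), so Othove Coast is on daylight time, UTC−03:45.
10:00 UTC − 3h45m = 06:15 Othove Coast.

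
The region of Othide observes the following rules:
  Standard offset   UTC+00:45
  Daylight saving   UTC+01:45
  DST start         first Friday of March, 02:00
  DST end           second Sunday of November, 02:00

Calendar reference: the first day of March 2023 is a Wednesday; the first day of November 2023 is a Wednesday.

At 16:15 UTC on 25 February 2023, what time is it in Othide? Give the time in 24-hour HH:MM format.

17:00

1 March 2023 is a Wednesday, so the first Friday is March 3.
1 November 2023 is a Wednesday, so the first Sunday is November 5 and the second is November 12.
At the standard offset (UTC+00:45), 16:15 UTC + 0h45m = 17:00 Othide standard time.
The standard-time date in Othide, 25 February 2023, is outside the daylight-saving period (3 March – 12 November), so Othide is on standard time, UTC+00:45.
16:15 UTC + 0h45m = 17:00 local.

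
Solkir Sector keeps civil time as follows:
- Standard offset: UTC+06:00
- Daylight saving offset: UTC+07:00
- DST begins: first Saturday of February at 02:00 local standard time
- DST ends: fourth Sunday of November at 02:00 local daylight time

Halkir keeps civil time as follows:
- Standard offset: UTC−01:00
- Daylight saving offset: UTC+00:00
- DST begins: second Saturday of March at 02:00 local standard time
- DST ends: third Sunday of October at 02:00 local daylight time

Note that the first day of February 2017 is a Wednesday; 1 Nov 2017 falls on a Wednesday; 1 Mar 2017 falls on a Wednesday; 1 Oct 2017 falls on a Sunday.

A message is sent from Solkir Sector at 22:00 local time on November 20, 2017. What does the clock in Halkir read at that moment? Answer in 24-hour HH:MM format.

14:00

1 February 2017 is a Wednesday, so the first Saturday is February 4.
1 November 2017 is a Wednesday, so the first Sunday is November 5 and the fourth is November 26.
November 20, 2017 lies within the daylight-saving period (4 February – 26 November), so Solkir Sector is on daylight time, UTC+07:00.
22:00 Solkir Sector − 7h = 15:00 UTC.
1 March 2017 is a Wednesday, so the first Saturday is March 4 and the second is March 11.
1 October 2017 is a Sunday, so the first Sunday is October 1 and the third is October 15.
At the standard offset (UTC−01:00), 15:00 UTC − 1h = 14:00 Halkir standard time.
The standard-time date in Halkir, November 20, 2017, does not fall between 11 March and 15 October, so daylight saving is not in effect and Halkir is at UTC−01:00.
15:00 UTC − 1h = 14:00 Halkir.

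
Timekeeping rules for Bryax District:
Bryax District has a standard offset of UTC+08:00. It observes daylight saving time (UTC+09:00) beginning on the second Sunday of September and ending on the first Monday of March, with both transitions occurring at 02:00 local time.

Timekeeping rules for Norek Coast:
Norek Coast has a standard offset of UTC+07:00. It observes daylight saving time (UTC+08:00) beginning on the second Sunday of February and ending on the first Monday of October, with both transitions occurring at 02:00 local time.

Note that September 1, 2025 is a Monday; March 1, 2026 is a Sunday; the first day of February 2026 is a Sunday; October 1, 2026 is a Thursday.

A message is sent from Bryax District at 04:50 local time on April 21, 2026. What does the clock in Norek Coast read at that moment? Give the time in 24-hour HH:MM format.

1 September 2025 is a Monday, so the first Sunday is September 7 and the second is September 14.
1 March 2026 is a Sunday, so the first Monday is March 2.
April 21, 2026 does not fall between 14 September 2025 and 2 March 2026, so daylight saving is not in effect and Bryax District is at UTC+08:00.
04:50 Bryax District − 8h = 20:50 UTC (rolling into the previous day, 20 April 2026).
1 February 2026 is a Sunday, so the first Sunday is February 1 and the second is February 8.
1 October 2026 is a Thursday, so the first Monday is October 5.
At the standard offset (UTC+07:00), 20:50 UTC + 7h = 03:50 Norek Coast standard time (rolling into the next day, 21 April 2026).
Daylight saving runs 8 February – 5 October; the standard-time date in Norek Coast, April 21, 2026, is inside that window, so Norek Coast is at UTC+08:00.
20:50 UTC + 8h = 04:50 Norek Coast (rolling into the next day, 21 April 2026).

04:50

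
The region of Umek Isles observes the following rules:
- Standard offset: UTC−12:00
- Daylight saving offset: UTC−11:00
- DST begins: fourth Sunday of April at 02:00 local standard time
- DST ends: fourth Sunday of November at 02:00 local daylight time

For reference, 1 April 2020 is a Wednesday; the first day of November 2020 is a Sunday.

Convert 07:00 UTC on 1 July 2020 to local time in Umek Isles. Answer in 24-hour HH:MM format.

20:00

1 April 2020 is a Wednesday, so the first Sunday is April 5 and the fourth is April 26.
1 November 2020 is a Sunday, so the first Sunday is November 1 and the fourth is November 22.
At the standard offset (UTC−12:00), 07:00 UTC − 12h = 19:00 Umek Isles standard time (rolling into the previous day, 30 June 2020).
The standard-time date in Umek Isles, 30 June 2020, falls between 26 April and 22 November, so daylight saving is in effect and Umek Isles is at UTC−11:00.
07:00 UTC − 11h = 20:00 local (rolling into the previous day, 30 June 2020).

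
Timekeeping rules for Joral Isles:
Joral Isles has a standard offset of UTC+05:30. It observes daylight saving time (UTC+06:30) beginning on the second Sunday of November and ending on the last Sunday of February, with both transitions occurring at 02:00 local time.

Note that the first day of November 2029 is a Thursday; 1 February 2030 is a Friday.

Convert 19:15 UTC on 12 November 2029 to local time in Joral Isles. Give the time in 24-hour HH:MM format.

1 November 2029 is a Thursday, so the first Sunday is November 4 and the second is November 11.
1 February 2030 is a Friday, so Sundays fall on 3, 10, 17, 24; the last is February 24.
At the standard offset (UTC+05:30), 19:15 UTC + 5h30m = 00:45 Joral Isles standard time (rolling into the next day, 13 November 2029).
The standard-time date in Joral Isles, 13 November 2029, lies within the daylight-saving period (11 November 2029 – 24 February 2030), so Joral Isles is on daylight time, UTC+06:30.
19:15 UTC + 6h30m = 01:45 local (rolling into the next day, 13 November 2029).

01:45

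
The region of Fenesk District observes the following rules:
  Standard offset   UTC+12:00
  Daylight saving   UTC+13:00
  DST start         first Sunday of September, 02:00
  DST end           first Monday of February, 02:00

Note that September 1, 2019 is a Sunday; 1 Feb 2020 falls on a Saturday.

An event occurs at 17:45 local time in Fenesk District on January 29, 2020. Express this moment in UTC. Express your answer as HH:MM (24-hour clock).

1 September 2019 is a Sunday, so the first Sunday is September 1.
1 February 2020 is a Saturday, so the first Monday is February 3.
January 29, 2020 lies within the daylight-saving period (1 September 2019 – 3 February 2020), so Fenesk District is on daylight time, UTC+13:00.
17:45 local − 13h = 04:45 UTC.

04:45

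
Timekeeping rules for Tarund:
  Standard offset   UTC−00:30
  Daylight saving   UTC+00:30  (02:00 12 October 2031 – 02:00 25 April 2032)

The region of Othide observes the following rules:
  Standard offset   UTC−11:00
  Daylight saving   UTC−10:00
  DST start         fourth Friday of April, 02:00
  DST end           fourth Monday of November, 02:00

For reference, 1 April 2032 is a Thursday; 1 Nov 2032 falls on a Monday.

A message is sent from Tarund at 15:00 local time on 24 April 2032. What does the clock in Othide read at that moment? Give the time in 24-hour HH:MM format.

24 April 2032 lies within the daylight-saving period (12 October 2031 – 25 April 2032), so Tarund is on daylight time, UTC+00:30.
15:00 Tarund − 0h30m = 14:30 UTC.
1 April 2032 is a Thursday, so the first Friday is April 2 and the fourth is April 23.
1 November 2032 is a Monday, so the first Monday is November 1 and the fourth is November 22.
At the standard offset (UTC−11:00), 14:30 UTC − 11h = 03:30 Othide standard time.
Daylight saving runs 23 April – 22 November; the standard-time date in Othide, 24 April 2032, is inside that window, so Othide is at UTC−10:00.
14:30 UTC − 10h = 04:30 Othide.

04:30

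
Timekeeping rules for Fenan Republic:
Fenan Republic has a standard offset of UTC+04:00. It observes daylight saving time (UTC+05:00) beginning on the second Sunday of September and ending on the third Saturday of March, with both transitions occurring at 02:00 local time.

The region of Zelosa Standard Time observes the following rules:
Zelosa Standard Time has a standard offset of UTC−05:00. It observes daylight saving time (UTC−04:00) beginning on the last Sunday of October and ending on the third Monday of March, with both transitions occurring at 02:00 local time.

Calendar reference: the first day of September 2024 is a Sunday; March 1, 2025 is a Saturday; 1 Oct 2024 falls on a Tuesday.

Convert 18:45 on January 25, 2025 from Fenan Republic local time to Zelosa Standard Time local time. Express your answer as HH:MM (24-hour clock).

09:45

1 September 2024 is a Sunday, so the first Sunday is September 1 and the second is September 8.
1 March 2025 is a Saturday, so the first Saturday is March 1 and the third is March 15.
January 25, 2025 falls between 8 September 2024 and 15 March 2025, so daylight saving is in effect and Fenan Republic is at UTC+05:00.
18:45 Fenan Republic − 5h = 13:45 UTC.
1 October 2024 is a Tuesday, so Sundays fall on 6, 13, 20, 27; the last is October 27.
1 March 2025 is a Saturday, so the first Monday is March 3 and the third is March 17.
At the standard offset (UTC−05:00), 13:45 UTC − 5h = 08:45 Zelosa Standard Time standard time.
The standard-time date in Zelosa Standard Time, January 25, 2025, lies within the daylight-saving period (27 October 2024 – 17 March 2025), so Zelosa Standard Time is on daylight time, UTC−04:00.
13:45 UTC − 4h = 09:45 Zelosa Standard Time.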